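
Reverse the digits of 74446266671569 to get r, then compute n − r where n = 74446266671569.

Reverse of 74446266671569 is 96517666264447.
74446266671569 − 96517666264447 = -22071399592878

-22071399592878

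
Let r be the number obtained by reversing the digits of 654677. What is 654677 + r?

Reverse of 654677 is 776456.
654677 + 776456 = 1431133

1431133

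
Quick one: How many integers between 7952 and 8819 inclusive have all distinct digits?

467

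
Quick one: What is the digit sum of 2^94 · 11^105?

2^94 · 11^105 = 439593775192955631552819759400901075226390313931595032274303248499166154595320277147924025021576826838640455110603791556778025216360054784
Sum of its 138 digits: 587.

587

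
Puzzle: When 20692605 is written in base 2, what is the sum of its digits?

20692605 in base 2 is 1001110111011111001111101.
Digit sum: 1+0+0+1+1+1+0+1+1+1+0+1+1+1+1+1+0+0+1+1+1+1+1+0+1 = 18.

18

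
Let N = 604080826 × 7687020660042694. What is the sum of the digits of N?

604080826 × 7687020660042694 = 4643581789797655786785244
Sum of its 25 digits: 145.

145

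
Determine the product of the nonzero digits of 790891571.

158760

7×9×8×9×1×5×7×1 = 158760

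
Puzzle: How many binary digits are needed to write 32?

6

32 in base 2 is 100000, which has 6 digits.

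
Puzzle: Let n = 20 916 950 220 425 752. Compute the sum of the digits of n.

61

2+0+9+1+6+9+5+0+2+2+0+4+2+5+7+5+2 = 61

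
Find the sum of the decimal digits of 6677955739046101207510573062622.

6+6+7+7+9+5+5+7+3+9+0+4+6+1+0+1+2+0+7+5+1+0+5+7+3+0+6+2+6+2+2 = 124

124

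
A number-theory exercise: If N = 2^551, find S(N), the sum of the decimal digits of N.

707

2^551 = 7371020360979572953596786290992712677572111758625860211672277930167234692172165726730716260112614780354430419981960634569864423105321860610471551272329484460252725248
Sum of its 166 digits: 707.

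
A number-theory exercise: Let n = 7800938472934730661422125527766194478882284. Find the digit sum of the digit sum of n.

First digit sum: 201.
2+0+1 = 3.

3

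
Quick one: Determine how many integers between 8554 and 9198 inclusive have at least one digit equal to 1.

198

The integers in [8554, 9198] that have at least one digit equal to 1: 8561, 8571, 8581, 8591, 8601, 8610, …, 9197, 9198.
198 qualify.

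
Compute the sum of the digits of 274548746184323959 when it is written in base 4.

274548746184323959 in base 4 is 33033121022011021312013031313.
Digit sum: 3+3+0+3+3+1+2+1+0+2+2+0+1+1+0+2+1+3+1+2+0+1+3+0+3+1+3+1+3 = 46.

46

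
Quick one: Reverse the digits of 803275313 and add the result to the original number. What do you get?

1116847621

Reverse of 803275313 is 313572308.
803275313 + 313572308 = 1116847621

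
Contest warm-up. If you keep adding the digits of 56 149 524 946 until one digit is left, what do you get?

5+6+1+4+9+5+2+4+9+4+6 = 55
5+5 = 10
1+0 = 1

1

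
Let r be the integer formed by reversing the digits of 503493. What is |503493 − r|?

109188

Reverse of 503493 is 394305.
|503493 − 394305| = 109188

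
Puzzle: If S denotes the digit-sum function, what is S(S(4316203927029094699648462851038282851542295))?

13

First digit sum: 193.
1+9+3 = 13.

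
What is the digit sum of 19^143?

19^143 = 727385997190058586047467056350557269258939114010882783008625471438853503942058396792359315930038965310927778125392320780769118367758653198154788479532222384809177756923216706465469659
Sum of its 183 digits: 874.

874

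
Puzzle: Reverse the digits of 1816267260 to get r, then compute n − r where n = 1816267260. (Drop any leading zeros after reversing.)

Reverse of 1816267260 is 627626181.
1816267260 − 627626181 = 1188641079

1188641079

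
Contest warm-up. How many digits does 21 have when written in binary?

5

21 in base 2 is 10101, which has 5 digits.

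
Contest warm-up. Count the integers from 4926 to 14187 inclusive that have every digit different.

3608

The integers in [4926, 14187] that have every digit different: 4926, 4927, 4928, 4930, 4931, 4932, …, 14097, 14098.
3608 qualify.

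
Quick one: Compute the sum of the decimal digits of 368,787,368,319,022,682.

89

3+6+8+7+8+7+3+6+8+3+1+9+0+2+2+6+8+2 = 89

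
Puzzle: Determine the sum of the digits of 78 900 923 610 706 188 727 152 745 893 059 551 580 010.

174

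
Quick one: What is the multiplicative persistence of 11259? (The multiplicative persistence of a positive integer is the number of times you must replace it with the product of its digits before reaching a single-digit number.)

11259 → 90 → 0 (2 steps)

2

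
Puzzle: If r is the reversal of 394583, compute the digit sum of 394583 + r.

28

Reversal of 394583 is 385493; 394583 + 385493 = 780076.
Digit sum of 780076: 7+8+0+0+7+6 = 28.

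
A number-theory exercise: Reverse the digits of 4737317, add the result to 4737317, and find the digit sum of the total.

37

Reversal of 4737317 is 7137374; 4737317 + 7137374 = 11874691.
Digit sum of 11874691: 1+1+8+7+4+6+9+1 = 37.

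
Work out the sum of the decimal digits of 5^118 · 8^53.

50

5^118 · 8^53 = 21990232555520000000000000000000000000000000000000000000000000000000000000000000000000000000000000000000000000000000000000000000000
Sum of its 131 digits: 50.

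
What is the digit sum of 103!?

621

103! = 99029007164861804075467152545817733490901658221144924830052805546998766658416222832141441073883538492653516385977292093222882134415149891584000000000000000000000000
Sum of its 164 digits: 621.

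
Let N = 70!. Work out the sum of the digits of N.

459

70! = 11978571669969891796072783721689098736458938142546425857555362864628009582789845319680000000000000000
Sum of its 101 digits: 459.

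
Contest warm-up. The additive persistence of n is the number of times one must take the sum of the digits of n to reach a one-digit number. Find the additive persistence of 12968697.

3

12968697 → 48 → 12 → 3 (3 steps)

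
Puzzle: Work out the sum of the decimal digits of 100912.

13

1+0+0+9+1+2 = 13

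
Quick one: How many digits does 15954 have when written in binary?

15954 in base 2 is 11111001010010, which has 14 digits.

14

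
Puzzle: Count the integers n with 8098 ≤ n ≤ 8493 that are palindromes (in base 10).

4

The integers in [8098, 8493] that are palindromes (in base 10): 8118, 8228, 8338, 8448.
4 qualify.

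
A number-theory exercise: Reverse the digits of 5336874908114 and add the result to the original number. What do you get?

Reverse of 5336874908114 is 4118094786335.
5336874908114 + 4118094786335 = 9454969694449

9454969694449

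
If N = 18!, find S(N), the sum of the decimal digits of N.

18! = 6402373705728000
Sum of its 16 digits: 54.

54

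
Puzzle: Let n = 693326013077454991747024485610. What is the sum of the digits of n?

127

6+9+3+3+2+6+0+1+3+0+7+7+4+5+4+9+9+1+7+4+7+0+2+4+4+8+5+6+1+0 = 127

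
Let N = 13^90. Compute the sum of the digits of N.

496

13^90 = 17984638288961211871838956989189665890197130672912829203311075745019255958028927299020895173379216649
Sum of its 101 digits: 496.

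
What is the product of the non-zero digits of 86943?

5184

8×6×9×4×3 = 5184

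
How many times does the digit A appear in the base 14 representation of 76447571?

1

76447571 in base 14 is A21DC8B.
The digit A appears 1 time.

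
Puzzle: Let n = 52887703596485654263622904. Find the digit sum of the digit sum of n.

9

First digit sum: 126.
1+2+6 = 9.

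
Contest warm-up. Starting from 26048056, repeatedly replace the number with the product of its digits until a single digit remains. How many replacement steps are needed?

1

26048056 → 0 (1 step)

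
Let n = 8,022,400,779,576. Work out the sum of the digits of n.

8+0+2+2+4+0+0+7+7+9+5+7+6 = 57

57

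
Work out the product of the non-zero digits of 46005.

4×6×5 = 120

120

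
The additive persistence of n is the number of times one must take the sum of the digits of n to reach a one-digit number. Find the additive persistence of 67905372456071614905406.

3

67905372456071614905406 → 97 → 16 → 7 (3 steps)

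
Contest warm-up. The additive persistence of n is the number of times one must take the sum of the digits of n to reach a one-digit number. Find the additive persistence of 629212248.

2

629212248 → 36 → 9 (2 steps)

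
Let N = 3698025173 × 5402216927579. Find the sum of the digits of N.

130

3698025173 × 5402216927579 = 19977534188193859946167
Sum of its 23 digits: 130.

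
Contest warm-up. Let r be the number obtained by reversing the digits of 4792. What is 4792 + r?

7766

Reverse of 4792 is 2974.
4792 + 2974 = 7766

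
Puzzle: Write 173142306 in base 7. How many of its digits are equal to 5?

1

173142306 in base 7 is 4201454031.
The digit 5 appears 1 time.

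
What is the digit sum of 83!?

486

83! = 39455239697206586511897471180120610571436503407643446275224357528369751562996629334879591940103770870906880000000000000000000
Sum of its 125 digits: 486.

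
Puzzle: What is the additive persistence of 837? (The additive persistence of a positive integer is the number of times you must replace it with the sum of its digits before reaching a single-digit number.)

2

837 → 18 → 9 (2 steps)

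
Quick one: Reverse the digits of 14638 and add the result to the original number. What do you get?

98279

Reverse of 14638 is 83641.
14638 + 83641 = 98279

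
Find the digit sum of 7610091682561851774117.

93

7+6+1+0+0+9+1+6+8+2+5+6+1+8+5+1+7+7+4+1+1+7 = 93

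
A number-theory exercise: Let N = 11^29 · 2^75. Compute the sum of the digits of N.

11^29 · 2^75 = 59929070851417244037494384245427921262035198267097088
Sum of its 53 digits: 238.

238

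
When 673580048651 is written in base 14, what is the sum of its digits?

68

673580048651 in base 14 is 2485C53493D.
Digit sum: 2+4+8+5+12+5+3+4+9+3+13 = 68.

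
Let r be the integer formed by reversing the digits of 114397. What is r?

793411

Reversing 114397 gives 793411.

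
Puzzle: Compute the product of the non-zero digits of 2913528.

2×9×1×3×5×2×8 = 4320

4320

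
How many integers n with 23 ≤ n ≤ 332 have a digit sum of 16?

12

The integers in [23, 332] that have a digit sum of 16: 79, 88, 97, 169, 178, 187, …, 286, 295.
12 qualify.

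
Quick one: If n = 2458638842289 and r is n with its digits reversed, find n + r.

12281127210831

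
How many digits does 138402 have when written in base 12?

5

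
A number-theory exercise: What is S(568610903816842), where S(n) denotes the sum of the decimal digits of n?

5+6+8+6+1+0+9+0+3+8+1+6+8+4+2 = 67

67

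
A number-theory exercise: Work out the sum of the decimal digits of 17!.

63

17! = 355687428096000
Sum of its 15 digits: 63.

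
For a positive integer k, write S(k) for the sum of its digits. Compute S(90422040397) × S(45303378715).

1840

S(90422040397) = 9+0+4+2+2+0+4+0+3+9+7 = 40.
S(45303378715) = 4+5+3+0+3+3+7+8+7+1+5 = 46.
40 · 46 = 1840.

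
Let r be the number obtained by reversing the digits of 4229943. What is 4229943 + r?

7729167

Reverse of 4229943 is 3499224.
4229943 + 3499224 = 7729167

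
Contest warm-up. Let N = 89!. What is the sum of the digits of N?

549

89! = 16507955160908461081216919262453619309839666236496541854913520707833171034378509739399912570787600662729080382999756800000000000000000000
Sum of its 137 digits: 549.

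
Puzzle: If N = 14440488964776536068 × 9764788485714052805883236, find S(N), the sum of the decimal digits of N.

14440488964776536068 × 9764788485714052805883236 = 141008320371330761658618168468832439350556048
Sum of its 45 digits: 182.

182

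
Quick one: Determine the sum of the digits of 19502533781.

1+9+5+0+2+5+3+3+7+8+1 = 44

44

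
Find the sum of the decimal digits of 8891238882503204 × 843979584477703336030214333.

172

8891238882503204 × 843979584477703336030214333 = 7504024097547053466200471433867043679222932
Sum of its 43 digits: 172.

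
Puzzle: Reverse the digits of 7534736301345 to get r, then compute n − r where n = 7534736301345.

Reverse of 7534736301345 is 5431036374357.
7534736301345 − 5431036374357 = 2103699926988

2103699926988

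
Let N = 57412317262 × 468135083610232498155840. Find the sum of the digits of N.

57412317262 × 468135083610232498155840 = 26876719941703564533705915998110080
Sum of its 35 digits: 159.

159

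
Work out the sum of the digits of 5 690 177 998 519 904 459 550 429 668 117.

5+6+9+0+1+7+7+9+9+8+5+1+9+9+0+4+4+5+9+5+5+0+4+2+9+6+6+8+1+1+7 = 161

161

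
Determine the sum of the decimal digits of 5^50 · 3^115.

450

5^50 · 3^115 = 656817188626686255758037656715394042736749072836559806898293345511774532496929168701171875
Sum of its 90 digits: 450.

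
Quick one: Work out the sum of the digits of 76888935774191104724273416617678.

159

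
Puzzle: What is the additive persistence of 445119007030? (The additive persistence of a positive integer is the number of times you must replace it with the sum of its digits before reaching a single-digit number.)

2

445119007030 → 34 → 7 (2 steps)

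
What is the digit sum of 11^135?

11^135 = 387268788007510238116131603898074820358449140004929700895532859888700373926333292367809980247093731747824024201633903650600005369231542950851
Sum of its 141 digits: 593.

593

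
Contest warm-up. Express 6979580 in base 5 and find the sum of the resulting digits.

6979580 in base 5 is 3241321310.
Digit sum: 3+2+4+1+3+2+1+3+1+0 = 20.

20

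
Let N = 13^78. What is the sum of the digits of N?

13^78 = 771936328432730777189183517369830159827426282764863750131729657829597399846468418688729
Sum of its 87 digits: 451.

451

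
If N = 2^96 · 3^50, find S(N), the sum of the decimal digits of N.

252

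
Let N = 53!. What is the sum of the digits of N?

279

53! = 4274883284060025564298013753389399649690343788366813724672000000000000
Sum of its 70 digits: 279.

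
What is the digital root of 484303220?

8

4+8+4+3+0+3+2+2+0 = 26
2+6 = 8
(Equivalently, 484303220 mod 9 = 8.)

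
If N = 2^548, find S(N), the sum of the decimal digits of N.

733

2^548 = 921377545122446619199598286374089084696513969828232526459034741270904336521520715841339532514076847544303802497745079321233052888165232576308943909041185557531590656
Sum of its 165 digits: 733.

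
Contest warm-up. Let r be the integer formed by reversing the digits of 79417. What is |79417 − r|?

7920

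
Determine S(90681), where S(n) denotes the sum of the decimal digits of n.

24

9+0+6+8+1 = 24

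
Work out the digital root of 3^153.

9

The digital root of n equals n mod 9 (or 9 when 9 | n), so we need 3^153 mod 9.
3^153 ≡ 0 (mod 9), so the digital root is 9.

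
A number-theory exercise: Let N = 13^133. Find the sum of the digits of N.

13^133 = 14271376276164604420193286714828883608207728770201760647866120065582994888986242465012563473349463772788717720324507874983163683035744195473537090653
Sum of its 149 digits: 679.

679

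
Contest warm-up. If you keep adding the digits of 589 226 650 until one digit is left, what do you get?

7

5+8+9+2+2+6+6+5+0 = 43
4+3 = 7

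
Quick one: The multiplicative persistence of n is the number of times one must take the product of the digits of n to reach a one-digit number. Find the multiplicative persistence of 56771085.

1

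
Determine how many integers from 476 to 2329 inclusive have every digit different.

1009

The integers in [476, 2329] that have every digit different: 476, 478, 479, 480, 481, 482, …, 2318, 2319.
1009 qualify.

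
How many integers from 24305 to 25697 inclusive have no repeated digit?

460

The integers in [24305, 25697] that have no repeated digit: 24305, 24306, 24307, 24308, 24309, 24310, …, 25694, 25697.
460 qualify.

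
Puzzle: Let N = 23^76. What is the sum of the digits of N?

23^76 = 30996705517935348019814272666230463378871837737203437728366860066624288818191312580054846857455409630561
Sum of its 104 digits: 472.

472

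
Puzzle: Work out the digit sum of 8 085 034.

28

8+0+8+5+0+3+4 = 28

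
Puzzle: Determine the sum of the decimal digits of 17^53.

17^53 = 163603591417037318704628544709931149045668299921272999257668224337
Sum of its 66 digits: 305.

305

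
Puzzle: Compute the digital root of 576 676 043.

5+7+6+6+7+6+0+4+3 = 44
4+4 = 8

8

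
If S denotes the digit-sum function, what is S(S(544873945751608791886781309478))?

First digit sum: 162.
1+6+2 = 9.

9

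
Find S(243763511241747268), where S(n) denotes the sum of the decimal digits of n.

73

2+4+3+7+6+3+5+1+1+2+4+1+7+4+7+2+6+8 = 73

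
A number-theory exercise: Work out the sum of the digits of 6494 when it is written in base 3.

12

6494 in base 3 is 22220112.
Digit sum: 2+2+2+2+0+1+1+2 = 12.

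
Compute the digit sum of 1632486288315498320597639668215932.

164

1+6+3+2+4+8+6+2+8+8+3+1+5+4+9+8+3+2+0+5+9+7+6+3+9+6+6+8+2+1+5+9+3+2 = 164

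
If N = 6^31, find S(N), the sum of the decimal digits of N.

6^31 = 1326443518324400147398656
Sum of its 25 digits: 99.

99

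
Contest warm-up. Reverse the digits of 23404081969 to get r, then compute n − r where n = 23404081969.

Reverse of 23404081969 is 96918040432.
23404081969 − 96918040432 = -73513958463

-73513958463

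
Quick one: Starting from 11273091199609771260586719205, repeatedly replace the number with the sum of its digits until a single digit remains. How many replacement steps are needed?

11273091199609771260586719205 → 124 → 7 (2 steps)

2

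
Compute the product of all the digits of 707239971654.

0

7×0×7×2×3×9×9×7×1×6×5×4 = 0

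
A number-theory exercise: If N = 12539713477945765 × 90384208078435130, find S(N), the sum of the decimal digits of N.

12539713477945765 × 90384208078435130 = 1133392072234607493284548210724450
Sum of its 34 digits: 125.

125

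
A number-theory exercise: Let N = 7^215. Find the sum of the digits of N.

7^215 = 49668220795091884651907142960639368424326254741611211524326010263456170596642637137926805158205709094699227041655678921514754655399939187863849724339366170077067998937156353762669943
Sum of its 182 digits: 850.

850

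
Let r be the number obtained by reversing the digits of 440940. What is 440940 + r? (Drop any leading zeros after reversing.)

Reverse of 440940 is 49044.
440940 + 49044 = 489984

489984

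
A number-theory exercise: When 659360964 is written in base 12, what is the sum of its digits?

659360964 in base 12 is 16499A770.
Digit sum: 1+6+4+9+9+10+7+7+0 = 53.

53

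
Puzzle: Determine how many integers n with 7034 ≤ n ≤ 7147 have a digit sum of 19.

The integers in [7034, 7147] that have a digit sum of 19: 7039, 7048, 7057, 7066, 7075, 7084, 7093, 7129, 7138, 7147.
10 qualify.

10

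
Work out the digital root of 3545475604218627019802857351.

1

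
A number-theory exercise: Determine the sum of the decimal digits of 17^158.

17^158 = 257590343219444812334126125943869207082523159110732011996017454567504773416028744310294903357081950599846073333759720843950791588723965809522065732880579232013754128947519277816901623083739331809
Sum of its 195 digits: 847.

847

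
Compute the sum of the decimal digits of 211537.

2+1+1+5+3+7 = 19

19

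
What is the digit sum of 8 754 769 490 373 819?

90

8+7+5+4+7+6+9+4+9+0+3+7+3+8+1+9 = 90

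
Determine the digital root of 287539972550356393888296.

2+8+7+5+3+9+9+7+2+5+5+0+3+5+6+3+9+3+8+8+8+2+9+6 = 132
1+3+2 = 6

6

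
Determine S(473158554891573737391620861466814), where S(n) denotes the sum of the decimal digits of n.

157

4+7+3+1+5+8+5+5+4+8+9+1+5+7+3+7+3+7+3+9+1+6+2+0+8+6+1+4+6+6+8+1+4 = 157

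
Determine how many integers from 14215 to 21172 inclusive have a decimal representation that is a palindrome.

70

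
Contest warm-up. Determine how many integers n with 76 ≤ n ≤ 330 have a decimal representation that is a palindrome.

26

The integers in [76, 330] that have a decimal representation that is a palindrome: 77, 88, 99, 101, 111, 121, …, 313, 323.
26 qualify.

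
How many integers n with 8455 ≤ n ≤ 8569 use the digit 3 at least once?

20

The integers in [8455, 8569] that use the digit 3 at least once: 8463, 8473, 8483, 8493, 8503, 8513, …, 8553, 8563.
20 qualify.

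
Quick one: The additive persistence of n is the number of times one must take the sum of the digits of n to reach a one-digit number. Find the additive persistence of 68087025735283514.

68087025735283514 → 74 → 11 → 2 (3 steps)

3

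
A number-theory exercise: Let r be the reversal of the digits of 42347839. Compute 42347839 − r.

-51526485

Reverse of 42347839 is 93874324.
42347839 − 93874324 = -51526485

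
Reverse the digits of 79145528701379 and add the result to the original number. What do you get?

176456311255576

Reverse of 79145528701379 is 97310782554197.
79145528701379 + 97310782554197 = 176456311255576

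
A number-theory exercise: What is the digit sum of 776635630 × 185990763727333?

106

776635630 × 185990763727333 = 144447053961558412674790
Sum of its 24 digits: 106.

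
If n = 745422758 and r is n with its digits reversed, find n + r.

Reverse of 745422758 is 857224547.
745422758 + 857224547 = 1602647305

1602647305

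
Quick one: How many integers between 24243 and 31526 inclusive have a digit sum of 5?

The integers in [24243, 31526] that have a digit sum of 5: 30002, 30011, 30020, 30101, 30110, 30200, 31001, 31010, 31100.
9 qualify.

9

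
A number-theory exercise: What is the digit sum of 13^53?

13^53 = 109395050288514219040366056833567359441133418834382438145053
Sum of its 60 digits: 241.

241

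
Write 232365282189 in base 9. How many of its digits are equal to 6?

232365282189 in base 9 is 735687241046.
The digit 6 appears 2 times.

2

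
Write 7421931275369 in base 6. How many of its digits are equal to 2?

7421931275369 in base 6 is 23441331013033305.
The digit 2 appears 1 time.

1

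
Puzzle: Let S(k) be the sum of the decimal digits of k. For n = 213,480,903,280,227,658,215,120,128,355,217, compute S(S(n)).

7

First digit sum: 115.
1+1+5 = 7.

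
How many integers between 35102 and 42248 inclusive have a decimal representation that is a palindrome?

72

The integers in [35102, 42248] that have a decimal representation that is a palindrome: 35153, 35253, 35353, 35453, 35553, 35653, …, 42124, 42224.
72 qualify.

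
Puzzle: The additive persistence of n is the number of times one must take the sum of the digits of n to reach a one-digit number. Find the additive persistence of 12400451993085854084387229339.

12400451993085854084387229339 → 126 → 9 (2 steps)

2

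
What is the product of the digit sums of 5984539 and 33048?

774

S(5984539) = 5+9+8+4+5+3+9 = 43.
S(33048) = 3+3+0+4+8 = 18.
43 · 18 = 774.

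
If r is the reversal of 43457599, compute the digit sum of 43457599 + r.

20

Reversal of 43457599 is 99575434; 43457599 + 99575434 = 143033033.
Digit sum of 143033033: 1+4+3+0+3+3+0+3+3 = 20.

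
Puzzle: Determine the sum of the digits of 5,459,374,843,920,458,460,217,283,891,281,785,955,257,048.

5+4+5+9+3+7+4+8+4+3+9+2+0+4+5+8+4+6+0+2+1+7+2+8+3+8+9+1+2+8+1+7+8+5+9+5+5+2+5+7+0+4+8 = 207

207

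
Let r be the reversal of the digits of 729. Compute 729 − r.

-198

Reverse of 729 is 927.
729 − 927 = -198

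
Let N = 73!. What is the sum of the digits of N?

73! = 4470115461512684340891257138125051110076800700282905015819080092370422104067183317016903680000000000000000
Sum of its 106 digits: 315.

315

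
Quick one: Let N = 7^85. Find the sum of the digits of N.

295

7^85 = 681292175541205709486531011694243236571309860372760091522256581907552807
Sum of its 72 digits: 295.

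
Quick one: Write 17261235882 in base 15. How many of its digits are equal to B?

17261235882 in base 15 is 6B05CA3DC.
The digit B appears 1 time.

1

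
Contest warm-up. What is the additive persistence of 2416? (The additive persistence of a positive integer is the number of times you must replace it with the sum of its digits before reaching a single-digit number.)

2

2416 → 13 → 4 (2 steps)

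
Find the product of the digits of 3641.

3×6×4×1 = 72

72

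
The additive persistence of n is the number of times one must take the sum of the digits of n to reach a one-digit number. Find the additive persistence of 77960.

77960 → 29 → 11 → 2 (3 steps)

3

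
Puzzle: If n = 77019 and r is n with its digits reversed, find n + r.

168096

Reverse of 77019 is 91077.
77019 + 91077 = 168096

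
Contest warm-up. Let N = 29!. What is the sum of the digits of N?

126

29! = 8841761993739701954543616000000
Sum of its 31 digits: 126.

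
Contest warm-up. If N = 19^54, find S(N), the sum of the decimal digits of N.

19^54 = 1129001324578697586834677702350194330797437762674602085830056130299321
Sum of its 70 digits: 298.

298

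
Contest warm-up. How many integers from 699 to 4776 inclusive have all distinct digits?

The integers in [699, 4776] that have all distinct digits: 701, 702, 703, 704, 705, 706, …, 4768, 4769.
2106 qualify.

2106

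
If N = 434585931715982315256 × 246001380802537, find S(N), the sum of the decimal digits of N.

434585931715982315256 × 246001380802537 = 106908739279488707490120352618604472
Sum of its 36 digits: 159.

159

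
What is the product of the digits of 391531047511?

3×9×1×5×3×1×0×4×7×5×1×1 = 0

0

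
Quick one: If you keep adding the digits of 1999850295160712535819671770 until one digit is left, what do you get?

1+9+9+9+8+5+0+2+9+5+1+6+0+7+1+2+5+3+5+8+1+9+6+7+1+7+7+0 = 133
1+3+3 = 7
(Equivalently, 1999850295160712535819671770 mod 9 = 7.)

7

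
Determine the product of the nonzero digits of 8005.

40

8×5 = 40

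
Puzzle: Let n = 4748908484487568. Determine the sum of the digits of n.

4+7+4+8+9+0+8+4+8+4+4+8+7+5+6+8 = 94

94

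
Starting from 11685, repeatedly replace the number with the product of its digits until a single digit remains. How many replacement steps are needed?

2

11685 → 240 → 0 (2 steps)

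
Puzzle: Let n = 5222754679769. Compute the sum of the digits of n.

71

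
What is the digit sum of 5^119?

5^119 = 150463276905252801019998276764447446760789191266827202753120218403637409210205078125
Sum of its 84 digits: 344.

344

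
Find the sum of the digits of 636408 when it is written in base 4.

636408 in base 4 is 2123113320.
Digit sum: 2+1+2+3+1+1+3+3+2+0 = 18.

18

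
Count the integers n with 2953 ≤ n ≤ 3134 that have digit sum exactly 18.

6

The integers in [2953, 3134] that have digit sum exactly 18: 2961, 2970, 3069, 3078, 3087, 3096.
6 qualify.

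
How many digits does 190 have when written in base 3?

190 in base 3 is 21001, which has 5 digits.

5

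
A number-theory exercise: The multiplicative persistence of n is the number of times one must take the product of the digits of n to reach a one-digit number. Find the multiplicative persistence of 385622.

2

385622 → 2880 → 0 (2 steps)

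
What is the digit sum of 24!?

81

24! = 620448401733239439360000
Sum of its 24 digits: 81.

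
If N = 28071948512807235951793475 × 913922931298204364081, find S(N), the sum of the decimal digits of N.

232

28071948512807235951793475 × 913922931298204364081 = 25655597472077057673847922859815118983820171475
Sum of its 47 digits: 232.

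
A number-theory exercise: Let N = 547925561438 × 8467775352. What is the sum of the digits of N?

547925561438 × 8467775352 = 4639710563875458076176
Sum of its 22 digits: 108.

108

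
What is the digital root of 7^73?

7

The digital root of n equals n mod 9 (or 9 when 9 | n), so we need 7^73 mod 9.
7^73 ≡ 7 (mod 9), so the digital root is 7.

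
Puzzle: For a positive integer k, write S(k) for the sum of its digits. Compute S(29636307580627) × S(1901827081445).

3200

S(29636307580627) = 2+9+6+3+6+3+0+7+5+8+0+6+2+7 = 64.
S(1901827081445) = 1+9+0+1+8+2+7+0+8+1+4+4+5 = 50.
64 · 50 = 3200.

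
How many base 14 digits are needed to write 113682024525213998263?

113682024525213998263 in base 14 is 3A2A7B3A10D457AD4B, which has 18 digits.

18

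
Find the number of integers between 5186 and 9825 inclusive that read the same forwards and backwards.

The integers in [5186, 9825] that read the same forwards and backwards: 5225, 5335, 5445, 5555, 5665, 5775, …, 9669, 9779.
46 qualify.

46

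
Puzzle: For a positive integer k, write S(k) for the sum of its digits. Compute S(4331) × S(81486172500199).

S(4331) = 4+3+3+1 = 11.
S(81486172500199) = 8+1+4+8+6+1+7+2+5+0+0+1+9+9 = 61.
11 · 61 = 671.

671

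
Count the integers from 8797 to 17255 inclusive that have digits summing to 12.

339

The integers in [8797, 17255] that have digits summing to 12: 9003, 9012, 9021, 9030, 9102, 9111, …, 17211, 17220.
339 qualify.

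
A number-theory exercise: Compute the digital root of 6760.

1

6+7+6+0 = 19
1+9 = 10
1+0 = 1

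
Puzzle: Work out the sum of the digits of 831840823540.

8+3+1+8+4+0+8+2+3+5+4+0 = 46

46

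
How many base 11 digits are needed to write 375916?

375916 in base 11 is 237482, which has 6 digits.

6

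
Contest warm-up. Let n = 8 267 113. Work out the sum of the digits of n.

8+2+6+7+1+1+3 = 28

28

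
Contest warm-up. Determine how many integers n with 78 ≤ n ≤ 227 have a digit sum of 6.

9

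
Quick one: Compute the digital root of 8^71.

8

The digital root of n equals n mod 9 (or 9 when 9 | n), so we need 8^71 mod 9.
8^71 ≡ 8 (mod 9), so the digital root is 8.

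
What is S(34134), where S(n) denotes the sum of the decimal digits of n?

15

3+4+1+3+4 = 15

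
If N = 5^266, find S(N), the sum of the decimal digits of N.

781

5^266 = 843375835458441857947885924101601520616796910589480604006221042008651543277580767380030029635965647125053446674428678085644052631526557294302051150103327614715453819371759891510009765625
Sum of its 186 digits: 781.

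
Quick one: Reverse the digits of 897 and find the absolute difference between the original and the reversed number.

99

Reverse of 897 is 798.
|897 − 798| = 99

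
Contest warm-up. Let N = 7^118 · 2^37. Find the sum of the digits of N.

7^118 · 2^37 = 723899974365917351802176754080179400691251694144519816306504672469334993612251153644266059633952536187453308928
Sum of its 111 digits: 500.

500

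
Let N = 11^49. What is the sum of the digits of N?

218

11^49 = 1067189571633593786424240872639621090354383081702091
Sum of its 52 digits: 218.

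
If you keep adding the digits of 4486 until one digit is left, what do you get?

4+4+8+6 = 22
2+2 = 4
(Equivalently, 4486 mod 9 = 4.)

4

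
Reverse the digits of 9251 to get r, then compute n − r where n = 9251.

7722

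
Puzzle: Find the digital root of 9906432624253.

9+9+0+6+4+3+2+6+2+4+2+5+3 = 55
5+5 = 10
1+0 = 1

1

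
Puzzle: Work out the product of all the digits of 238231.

288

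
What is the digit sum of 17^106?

17^106 = 26766135124552887016097521663643500133902048469333534861959040834988197217594793260335793214908226610861942156298467158982559089569
Sum of its 131 digits: 604.

604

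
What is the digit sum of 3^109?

234

3^109 = 10144175740568179028790664417176723510595582355545683
Sum of its 53 digits: 234.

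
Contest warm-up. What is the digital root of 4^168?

1

The digital root of n equals n mod 9 (or 9 when 9 | n), so we need 4^168 mod 9.
4^168 ≡ 1 (mod 9), so the digital root is 1.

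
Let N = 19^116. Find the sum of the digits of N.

19^116 = 21647996574289685086692139606814337872670938048246423714137638341596811832804732305889577051859944405866803626665074447934234936055113996999844585681
Sum of its 149 digits: 730.

730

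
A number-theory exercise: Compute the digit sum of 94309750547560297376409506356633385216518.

187

9+4+3+0+9+7+5+0+5+4+7+5+6+0+2+9+7+3+7+6+4+0+9+5+0+6+3+5+6+6+3+3+3+8+5+2+1+6+5+1+8 = 187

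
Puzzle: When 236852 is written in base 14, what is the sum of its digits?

236852 in base 14 is 62460.
Digit sum: 6+2+4+6+0 = 18.

18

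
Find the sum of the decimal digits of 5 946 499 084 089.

5+9+4+6+4+9+9+0+8+4+0+8+9 = 75

75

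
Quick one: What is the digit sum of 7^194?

742

7^194 = 88924158227561281226520409113692540181550107099679841392193219526176387112718869278739153030704587801792325036783536742123291998603333570095374837587568245668364849
Sum of its 164 digits: 742.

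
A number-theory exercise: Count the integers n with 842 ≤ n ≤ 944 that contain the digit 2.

20

The integers in [842, 944] that contain the digit 2: 842, 852, 862, 872, 882, 892, …, 932, 942.
20 qualify.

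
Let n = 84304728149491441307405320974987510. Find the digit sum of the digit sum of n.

First digit sum: 147.
1+4+7 = 12.

12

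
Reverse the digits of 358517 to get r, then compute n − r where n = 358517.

Reverse of 358517 is 715853.
358517 − 715853 = -357336

-357336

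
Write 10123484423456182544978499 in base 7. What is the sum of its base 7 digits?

10123484423456182544978499 in base 7 is 310025506453003106064235612440.
Digit sum: 3+1+0+0+2+5+5+0+6+4+5+3+0+0+3+1+0+6+0+6+4+2+3+5+6+1+2+4+4+0 = 81.

81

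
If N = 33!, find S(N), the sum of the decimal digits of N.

144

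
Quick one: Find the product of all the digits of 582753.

8400

5×8×2×7×5×3 = 8400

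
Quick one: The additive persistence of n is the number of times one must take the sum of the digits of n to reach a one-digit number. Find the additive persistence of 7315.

7315 → 16 → 7 (2 steps)

2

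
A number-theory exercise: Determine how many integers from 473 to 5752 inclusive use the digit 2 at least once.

The integers in [473, 5752] that use the digit 2 at least once: 482, 492, 502, 512, 520, 521, …, 5742, 5752.
2139 qualify.

2139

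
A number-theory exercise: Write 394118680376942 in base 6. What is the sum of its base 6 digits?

57

394118680376942 in base 6 is 3514115342224155342.
Digit sum: 3+5+1+4+1+1+5+3+4+2+2+2+4+1+5+5+3+4+2 = 57.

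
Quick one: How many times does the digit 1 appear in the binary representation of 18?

18 in base 2 is 10010.
The digit 1 appears 2 times.

2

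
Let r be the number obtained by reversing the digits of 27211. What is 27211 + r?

38483

Reverse of 27211 is 11272.
27211 + 11272 = 38483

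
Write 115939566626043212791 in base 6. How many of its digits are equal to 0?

4

115939566626043212791 in base 6 is 40245043221511003221131211.
The digit 0 appears 4 times.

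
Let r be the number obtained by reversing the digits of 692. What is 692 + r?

988

Reverse of 692 is 296.
692 + 296 = 988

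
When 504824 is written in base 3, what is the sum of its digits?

16

504824 in base 3 is 221122111012.
Digit sum: 2+2+1+1+2+2+1+1+1+0+1+2 = 16.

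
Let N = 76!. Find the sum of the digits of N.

76! = 1885494701666050254987932260861146558230394535379329335672487982961844043495537923117729972224000000000000000000
Sum of its 112 digits: 441.

441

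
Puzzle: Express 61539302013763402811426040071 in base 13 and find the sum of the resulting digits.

155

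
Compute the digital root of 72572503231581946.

7+2+5+7+2+5+0+3+2+3+1+5+8+1+9+4+6 = 70
7+0 = 7

7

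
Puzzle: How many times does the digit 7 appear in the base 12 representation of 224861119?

2

224861119 in base 12 is 6337BB67.
The digit 7 appears 2 times.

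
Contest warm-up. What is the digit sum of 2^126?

2^126 = 85070591730234615865843651857942052864
Sum of its 38 digits: 172.

172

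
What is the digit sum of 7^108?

370

7^108 = 18646113417161314493261616803956698971446415858248583415929120740302154318206422517221824801
Sum of its 92 digits: 370.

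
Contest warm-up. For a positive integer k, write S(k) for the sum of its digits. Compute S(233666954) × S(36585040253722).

S(233666954) = 2+3+3+6+6+6+9+5+4 = 44.
S(36585040253722) = 3+6+5+8+5+0+4+0+2+5+3+7+2+2 = 52.
44 · 52 = 2288.

2288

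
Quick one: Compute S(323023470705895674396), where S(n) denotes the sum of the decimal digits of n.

3+2+3+0+2+3+4+7+0+7+0+5+8+9+5+6+7+4+3+9+6 = 93

93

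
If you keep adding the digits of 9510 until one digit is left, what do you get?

6

9+5+1+0 = 15
1+5 = 6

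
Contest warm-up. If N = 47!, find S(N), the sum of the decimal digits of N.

225

47! = 258623241511168180642964355153611979969197632389120000000000
Sum of its 60 digits: 225.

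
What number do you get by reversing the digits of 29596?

69592

Reversing 29596 gives 69592.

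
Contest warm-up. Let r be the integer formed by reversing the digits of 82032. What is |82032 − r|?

Reverse of 82032 is 23028.
|82032 − 23028| = 59004

59004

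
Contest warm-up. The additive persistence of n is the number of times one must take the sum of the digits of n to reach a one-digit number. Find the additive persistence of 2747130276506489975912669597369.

3

2747130276506489975912669597369 → 164 → 11 → 2 (3 steps)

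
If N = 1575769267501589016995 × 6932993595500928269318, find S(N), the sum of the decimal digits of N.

187

1575769267501589016995 × 6932993595500928269318 = 10924798239575705679162744715123222239059410
Sum of its 44 digits: 187.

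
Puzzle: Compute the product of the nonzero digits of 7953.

945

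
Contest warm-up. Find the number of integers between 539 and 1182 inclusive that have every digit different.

The integers in [539, 1182] that have every digit different: 539, 540, 541, 542, 543, 546, …, 1097, 1098.
385 qualify.

385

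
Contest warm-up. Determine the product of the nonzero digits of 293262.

2×9×3×2×6×2 = 1296

1296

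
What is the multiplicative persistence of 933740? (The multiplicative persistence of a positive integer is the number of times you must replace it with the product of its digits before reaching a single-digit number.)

933740 → 0 (1 step)

1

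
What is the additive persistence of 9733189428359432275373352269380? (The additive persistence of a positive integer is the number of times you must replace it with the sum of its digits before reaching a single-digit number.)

3

9733189428359432275373352269380 → 145 → 10 → 1 (3 steps)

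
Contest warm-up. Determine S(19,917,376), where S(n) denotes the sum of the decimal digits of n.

43

1+9+9+1+7+3+7+6 = 43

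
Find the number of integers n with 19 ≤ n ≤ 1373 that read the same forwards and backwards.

The integers in [19, 1373] that read the same forwards and backwards: 22, 33, 44, 55, 66, 77, …, 1221, 1331.
102 qualify.

102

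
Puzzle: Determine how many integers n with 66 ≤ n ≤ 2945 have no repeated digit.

1655

The integers in [66, 2945] that have no repeated digit: 67, 68, 69, 70, 71, 72, …, 2943, 2945.
1655 qualify.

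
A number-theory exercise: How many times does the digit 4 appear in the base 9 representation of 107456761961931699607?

3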